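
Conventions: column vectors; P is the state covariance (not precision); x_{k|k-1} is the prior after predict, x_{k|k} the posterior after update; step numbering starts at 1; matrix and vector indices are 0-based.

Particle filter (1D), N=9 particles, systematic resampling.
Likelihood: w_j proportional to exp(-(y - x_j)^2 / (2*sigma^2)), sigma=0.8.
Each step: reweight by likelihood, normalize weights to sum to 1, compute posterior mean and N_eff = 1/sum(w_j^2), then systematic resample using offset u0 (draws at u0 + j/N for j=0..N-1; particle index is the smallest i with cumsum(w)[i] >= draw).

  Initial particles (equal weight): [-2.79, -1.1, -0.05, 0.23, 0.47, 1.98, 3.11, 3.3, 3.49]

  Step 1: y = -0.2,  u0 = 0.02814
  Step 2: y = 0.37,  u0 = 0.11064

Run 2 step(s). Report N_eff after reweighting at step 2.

N_eff = 7.6954

step 1: w=[0.0017, 0.1706, 0.3156, 0.2780, 0.2262, 0.0078, 0.0001, 0.0000, 0.0000]  mean=-0.0221  Neff=3.8879  idx=[1, 1, 2, 2, 2, 3, 3, 4, 4]
step 2: w=[0.0266, 0.0266, 0.1256, 0.1256, 0.1256, 0.1420, 0.1420, 0.1430, 0.1430]  mean=0.1223  Neff=7.6954  idx=[2, 3, 4, 5, 5, 6, 7, 8, 8]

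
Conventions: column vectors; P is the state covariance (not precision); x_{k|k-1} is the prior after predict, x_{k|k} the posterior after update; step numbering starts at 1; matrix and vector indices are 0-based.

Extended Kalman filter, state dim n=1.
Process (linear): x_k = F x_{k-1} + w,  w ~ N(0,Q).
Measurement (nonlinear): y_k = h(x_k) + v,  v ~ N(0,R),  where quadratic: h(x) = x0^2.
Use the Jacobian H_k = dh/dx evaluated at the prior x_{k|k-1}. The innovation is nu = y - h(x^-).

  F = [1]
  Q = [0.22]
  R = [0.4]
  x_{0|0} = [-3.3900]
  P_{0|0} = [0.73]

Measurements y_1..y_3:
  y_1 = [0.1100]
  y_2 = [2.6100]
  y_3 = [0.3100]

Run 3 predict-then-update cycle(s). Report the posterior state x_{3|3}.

step 1: x^-=[-3.3900]  P^-=[0.9500]  H_jac=[-6.7800]  S=[44.0700]  K=[-0.1462]  nu=[-11.3821]  x^+=[-1.7265]  P^+=[0.0086]
step 2: x^-=[-1.7265]  P^-=[0.2286]  H_jac=[-3.4529]  S=[3.1258]  K=[-0.2525]  nu=[-0.3707]  x^+=[-1.6328]  P^+=[0.0293]
step 3: x^-=[-1.6328]  P^-=[0.2493]  H_jac=[-3.2657]  S=[3.0583]  K=[-0.2662]  nu=[-2.3562]  x^+=[-1.0057]  P^+=[0.0326]

x_post = [-1.0057]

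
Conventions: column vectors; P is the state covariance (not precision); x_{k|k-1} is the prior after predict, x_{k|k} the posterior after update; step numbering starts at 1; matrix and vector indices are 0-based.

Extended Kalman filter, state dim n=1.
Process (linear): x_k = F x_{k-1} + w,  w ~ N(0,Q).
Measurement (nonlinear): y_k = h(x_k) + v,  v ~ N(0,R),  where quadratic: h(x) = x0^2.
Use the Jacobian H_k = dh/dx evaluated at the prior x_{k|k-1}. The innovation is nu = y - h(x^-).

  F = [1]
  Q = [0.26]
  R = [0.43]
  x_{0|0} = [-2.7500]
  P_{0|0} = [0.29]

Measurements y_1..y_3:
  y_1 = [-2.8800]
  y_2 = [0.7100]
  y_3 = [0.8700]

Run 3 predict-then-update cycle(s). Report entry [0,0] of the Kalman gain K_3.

K[0,0] = -0.4102

step 1: x^-=[-2.7500]  P^-=[0.5500]  H_jac=[-5.5000]  S=[17.0675]  K=[-0.1772]  nu=[-10.4425]  x^+=[-0.8992]  P^+=[0.0139]
step 2: x^-=[-0.8992]  P^-=[0.2739]  H_jac=[-1.7984]  S=[1.3157]  K=[-0.3743]  nu=[-0.0986]  x^+=[-0.8623]  P^+=[0.0895]
step 3: x^-=[-0.8623]  P^-=[0.3495]  H_jac=[-1.7246]  S=[1.4695]  K=[-0.4102]  nu=[0.1264]  x^+=[-0.9142]  P^+=[0.1023]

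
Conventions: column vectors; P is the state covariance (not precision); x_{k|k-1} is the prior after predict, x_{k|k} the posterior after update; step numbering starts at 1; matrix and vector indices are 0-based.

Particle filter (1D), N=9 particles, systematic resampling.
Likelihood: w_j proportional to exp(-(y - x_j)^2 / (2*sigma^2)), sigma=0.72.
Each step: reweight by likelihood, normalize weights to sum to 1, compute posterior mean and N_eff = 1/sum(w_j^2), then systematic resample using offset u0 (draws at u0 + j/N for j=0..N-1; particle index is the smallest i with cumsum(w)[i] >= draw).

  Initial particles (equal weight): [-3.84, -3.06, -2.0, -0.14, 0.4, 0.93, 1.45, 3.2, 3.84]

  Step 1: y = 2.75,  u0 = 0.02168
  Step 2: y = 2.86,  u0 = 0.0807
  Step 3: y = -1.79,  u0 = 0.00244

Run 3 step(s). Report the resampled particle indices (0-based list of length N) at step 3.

step 1: w=[0.0000, 0.0000, 0.0000, 0.0002, 0.0035, 0.0296, 0.1417, 0.5950, 0.2300]  mean=3.0213  Neff=2.3374  idx=[5, 6, 7, 7, 7, 7, 7, 8, 8]
step 2: w=[0.0051, 0.0270, 0.1645, 0.1645, 0.1645, 0.1645, 0.1645, 0.0728, 0.0728]  mean=3.2344  Neff=6.8216  idx=[2, 2, 3, 4, 4, 5, 6, 7, 8]
step 3: w=[0.1428, 0.1428, 0.1428, 0.1428, 0.1428, 0.1428, 0.1428, 0.0002, 0.0002]  mean=3.2003  Neff=7.0057  idx=[0, 0, 1, 2, 3, 3, 4, 5, 6]

resampled_idx = [0, 0, 1, 2, 3, 3, 4, 5, 6]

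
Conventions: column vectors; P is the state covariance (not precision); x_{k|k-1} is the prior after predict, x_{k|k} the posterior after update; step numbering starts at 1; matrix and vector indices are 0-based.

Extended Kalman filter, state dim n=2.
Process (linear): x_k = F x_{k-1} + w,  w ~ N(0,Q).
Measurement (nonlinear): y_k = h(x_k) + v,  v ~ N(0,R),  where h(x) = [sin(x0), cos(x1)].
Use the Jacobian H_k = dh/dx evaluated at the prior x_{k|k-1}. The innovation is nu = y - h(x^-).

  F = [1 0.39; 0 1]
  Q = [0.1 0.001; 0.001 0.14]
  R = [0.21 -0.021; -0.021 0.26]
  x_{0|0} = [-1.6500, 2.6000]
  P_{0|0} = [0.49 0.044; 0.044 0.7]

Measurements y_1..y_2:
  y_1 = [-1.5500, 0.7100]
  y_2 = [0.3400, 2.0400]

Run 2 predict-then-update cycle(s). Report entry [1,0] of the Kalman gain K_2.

step 1: x^-=[-0.6360, 2.6000]  P^-=[0.7308 0.3180; 0.3180 0.8400]  H_jac=[0.8045 0.0000; 0.0000 -0.5155]  S=[0.6830 -0.1529; -0.1529 0.4832]  K=[0.8447 -0.0720; 0.1873 -0.8369]  nu=[-0.9560, 1.5669]  x^+=[-1.5564, 1.1097]  P^+=[0.2224 0.0707; 0.0707 0.4297]
step 2: x^-=[-1.1236, 1.1097]  P^-=[0.4429 0.2393; 0.2393 0.5697]  H_jac=[0.4324 0.0000; 0.0000 -0.8956]  S=[0.2928 -0.1137; -0.1137 0.7169]  K=[0.5733 -0.2080; 0.0822 -0.6986]  nu=[1.2417, 1.5951]  x^+=[-0.7435, 0.0974]  P^+=[0.2885 0.0738; 0.0738 0.2048]

K[1,0] = 0.0822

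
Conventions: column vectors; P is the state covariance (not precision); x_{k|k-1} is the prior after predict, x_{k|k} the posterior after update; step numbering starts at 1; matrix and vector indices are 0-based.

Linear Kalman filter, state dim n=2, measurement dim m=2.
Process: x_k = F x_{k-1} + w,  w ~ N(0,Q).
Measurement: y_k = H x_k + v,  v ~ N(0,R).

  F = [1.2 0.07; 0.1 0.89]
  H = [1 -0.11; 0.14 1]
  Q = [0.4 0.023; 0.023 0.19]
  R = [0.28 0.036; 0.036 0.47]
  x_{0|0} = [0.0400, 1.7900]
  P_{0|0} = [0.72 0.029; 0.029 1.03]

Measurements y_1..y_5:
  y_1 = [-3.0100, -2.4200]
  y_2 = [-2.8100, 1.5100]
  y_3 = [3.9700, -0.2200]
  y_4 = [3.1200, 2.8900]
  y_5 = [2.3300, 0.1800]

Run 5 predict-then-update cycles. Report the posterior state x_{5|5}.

step 1: x^-=[0.1733, 1.5971]  P^-=[1.4467 0.2047; 0.2047 1.0182]  S=[1.6940 0.3281; 0.3281 1.5739]  K=[0.8239 0.0870; -0.0772 0.6812]  nu=[-3.0076, -4.0414]  x^+=[-2.6563, -0.9239]  P^+=[0.2379 0.0372; 0.0372 0.3122]
step 2: x^-=[-3.2522, -1.0879]  P^-=[0.7504 0.1110; 0.1110 0.4463]  S=[1.0114 0.2013; 0.2013 0.9621]  K=[0.7149 0.0750; -0.0358 0.4875]  nu=[0.3225, 3.0532]  x^+=[-2.7925, 0.3891]  P^+=[0.2064 0.0321; 0.0321 0.2234]
step 3: x^-=[-3.3238, 0.0670]  P^-=[0.7037 0.0962; 0.0962 0.3747]  S=[0.9671 0.1880; 0.1880 0.8854]  K=[0.7030 0.0706; -0.0296 0.4447]  nu=[7.3012, 0.1783]  x^+=[1.8215, -0.0698]  P^+=[0.2027 0.0301; 0.0301 0.2037]
step 4: x^-=[2.1809, 0.1200]  P^-=[0.6979 0.0924; 0.0924 0.3588]  S=[0.9620 0.1852; 0.1852 0.8683]  K=[0.7016 0.0693; -0.0286 0.4342]  nu=[0.9523, 2.4647]  x^+=[3.0198, 1.1629]  P^+=[0.2022 0.0295; 0.0295 0.1989]
step 5: x^-=[3.7052, 1.3369]  P^-=[0.6971 0.0914; 0.0914 0.3548]  S=[0.9613 0.1845; 0.1845 0.8641]  K=[0.7015 0.0689; -0.0284 0.4315]  nu=[-1.2281, -1.6756]  x^+=[2.7282, 0.6487]  P^+=[0.2021 0.0293; 0.0293 0.1977]

x_post = [2.7282, 0.6487]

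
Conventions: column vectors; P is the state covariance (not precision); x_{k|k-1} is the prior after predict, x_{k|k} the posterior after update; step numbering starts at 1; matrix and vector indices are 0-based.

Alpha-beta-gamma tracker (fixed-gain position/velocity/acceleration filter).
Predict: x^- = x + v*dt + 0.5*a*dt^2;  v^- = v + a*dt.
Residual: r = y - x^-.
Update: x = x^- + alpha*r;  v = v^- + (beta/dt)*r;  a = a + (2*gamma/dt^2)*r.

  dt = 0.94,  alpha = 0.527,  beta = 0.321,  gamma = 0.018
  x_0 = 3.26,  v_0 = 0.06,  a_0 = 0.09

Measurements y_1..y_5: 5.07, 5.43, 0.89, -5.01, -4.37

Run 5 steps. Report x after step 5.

x_post = -4.4933

step 1: x_pred=3.3562  r=1.7138  x^+=4.2594  v^+=0.7299  a^+=0.1598
step 2: x_pred=5.0160  r=0.4140  x^+=5.2342  v^+=1.0215  a^+=0.1767
step 3: x_pred=6.2724  r=-5.3824  x^+=3.4359  v^+=-0.6505  a^+=-0.0426
step 4: x_pred=2.8056  r=-7.8156  x^+=-1.3132  v^+=-3.3595  a^+=-0.3610
step 5: x_pred=-4.6306  r=0.2606  x^+=-4.4933  v^+=-3.6098  a^+=-0.3504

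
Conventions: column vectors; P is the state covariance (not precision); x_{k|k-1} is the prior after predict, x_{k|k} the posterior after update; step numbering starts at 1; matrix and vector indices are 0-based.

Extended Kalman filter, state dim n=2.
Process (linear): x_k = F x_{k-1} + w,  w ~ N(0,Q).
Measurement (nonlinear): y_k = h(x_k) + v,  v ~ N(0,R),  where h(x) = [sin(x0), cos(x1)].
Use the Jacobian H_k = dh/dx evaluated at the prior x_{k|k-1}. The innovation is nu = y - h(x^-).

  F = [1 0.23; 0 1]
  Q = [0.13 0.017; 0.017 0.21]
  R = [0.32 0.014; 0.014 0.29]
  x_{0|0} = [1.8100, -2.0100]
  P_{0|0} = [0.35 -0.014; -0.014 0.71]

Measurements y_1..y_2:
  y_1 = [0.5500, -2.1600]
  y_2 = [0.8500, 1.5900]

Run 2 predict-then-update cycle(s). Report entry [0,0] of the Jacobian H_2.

step 1: x^-=[1.3477, -2.0100]  P^-=[0.5111 0.1663; 0.1663 0.9200]  H_jac=[0.2213 0.0000; 0.0000 0.9051]  S=[0.3450 0.0473; 0.0473 1.0437]  K=[0.3099 0.1302; -0.0028 0.7980]  nu=[-0.4252, -1.7348]  x^+=[0.9901, -3.3931]  P^+=[0.4565 0.0465; 0.0465 0.2556]
step 2: x^-=[0.2097, -3.3931]  P^-=[0.6214 0.1223; 0.1223 0.4656]  H_jac=[0.9781 0.0000; 0.0000 -0.2489]  S=[0.9145 -0.0158; -0.0158 0.3188]  K=[0.6635 -0.0626; 0.1246 -0.3573]  nu=[0.6419, 2.5585]  x^+=[0.4753, -4.2274]  P^+=[0.2162 0.0357; 0.0357 0.4093]

H_jac[0,0] = 0.9781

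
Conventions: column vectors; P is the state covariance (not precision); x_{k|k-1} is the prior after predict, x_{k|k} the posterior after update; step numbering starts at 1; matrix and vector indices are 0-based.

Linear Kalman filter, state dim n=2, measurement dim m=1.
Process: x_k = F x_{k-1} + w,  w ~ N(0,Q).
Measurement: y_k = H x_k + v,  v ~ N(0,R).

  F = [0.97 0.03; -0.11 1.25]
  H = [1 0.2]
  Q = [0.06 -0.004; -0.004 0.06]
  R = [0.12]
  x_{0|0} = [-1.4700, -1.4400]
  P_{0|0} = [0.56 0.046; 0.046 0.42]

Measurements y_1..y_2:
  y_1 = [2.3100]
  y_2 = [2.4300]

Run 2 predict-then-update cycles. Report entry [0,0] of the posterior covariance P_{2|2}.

step 1: x^-=[-1.4691, -1.6383]  P^-=[0.5900 0.0076; 0.0076 0.7104]  S=[0.7414]  K=[0.7978; 0.2019]  nu=[4.1068]  x^+=[1.8071, -0.8091]  P^+=[0.1181 -0.1118; -0.1118 0.6802]
step 2: x^-=[1.7287, -1.2102]  P^-=[0.1652 -0.1263; -0.1263 1.1549]  S=[0.2809]  K=[0.4983; 0.3727]  nu=[0.9434]  x^+=[2.1987, -0.8586]  P^+=[0.0955 -0.1785; -0.1785 1.1159]

P_post[0,0] = 0.0955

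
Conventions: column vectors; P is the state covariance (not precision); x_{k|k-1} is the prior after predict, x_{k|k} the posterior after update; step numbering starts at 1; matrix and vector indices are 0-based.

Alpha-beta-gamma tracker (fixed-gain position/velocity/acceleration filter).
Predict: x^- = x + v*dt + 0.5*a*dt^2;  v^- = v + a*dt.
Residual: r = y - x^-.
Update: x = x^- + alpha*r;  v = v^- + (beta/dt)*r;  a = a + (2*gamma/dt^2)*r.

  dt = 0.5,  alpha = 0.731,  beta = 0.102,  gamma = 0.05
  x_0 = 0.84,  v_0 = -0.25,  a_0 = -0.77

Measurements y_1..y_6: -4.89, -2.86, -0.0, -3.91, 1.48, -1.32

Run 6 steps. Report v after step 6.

v_post = -1.1968

step 1: x_pred=0.6187  r=-5.5087  x^+=-3.4081  v^+=-1.7588  a^+=-2.9735
step 2: x_pred=-4.6592  r=1.7992  x^+=-3.3440  v^+=-2.8785  a^+=-2.2538
step 3: x_pred=-5.0650  r=5.0650  x^+=-1.3625  v^+=-2.9721  a^+=-0.2278
step 4: x_pred=-2.8770  r=-1.0330  x^+=-3.6321  v^+=-3.2968  a^+=-0.6410
step 5: x_pred=-5.3606  r=6.8406  x^+=-0.3601  v^+=-2.2218  a^+=2.0952
step 6: x_pred=-1.2091  r=-0.1109  x^+=-1.2902  v^+=-1.1968  a^+=2.0509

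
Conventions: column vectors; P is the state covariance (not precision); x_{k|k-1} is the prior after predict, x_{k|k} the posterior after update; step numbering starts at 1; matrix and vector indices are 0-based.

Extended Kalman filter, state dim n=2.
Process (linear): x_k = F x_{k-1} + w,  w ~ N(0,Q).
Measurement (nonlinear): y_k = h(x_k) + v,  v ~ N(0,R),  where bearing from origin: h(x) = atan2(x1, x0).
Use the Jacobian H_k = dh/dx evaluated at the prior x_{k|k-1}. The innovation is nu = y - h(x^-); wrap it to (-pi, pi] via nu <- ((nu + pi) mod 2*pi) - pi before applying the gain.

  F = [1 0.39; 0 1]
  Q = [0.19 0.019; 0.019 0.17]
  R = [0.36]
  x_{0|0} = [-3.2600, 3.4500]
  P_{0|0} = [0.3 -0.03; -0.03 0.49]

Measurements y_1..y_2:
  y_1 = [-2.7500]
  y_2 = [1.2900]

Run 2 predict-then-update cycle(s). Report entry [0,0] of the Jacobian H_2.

H_jac[0,0] = -0.2831

step 1: x^-=[-1.9145, 3.4500]  P^-=[0.5411 0.1801; 0.1801 0.6600]  H_jac=[-0.2216 -0.1230]  S=[0.4064]  K=[-0.3496; -0.2979]  nu=[1.4558]  x^+=[-2.4234, 3.0163]  P^+=[0.4915 0.1378; 0.1378 0.6239]
step 2: x^-=[-1.2471, 3.0163]  P^-=[0.8838 0.4001; 0.4001 0.7939]  H_jac=[-0.2831 -0.1171]  S=[0.4683]  K=[-0.6344; -0.4404]  nu=[-0.6729]  x^+=[-0.8202, 3.3126]  P^+=[0.6953 0.2693; 0.2693 0.7031]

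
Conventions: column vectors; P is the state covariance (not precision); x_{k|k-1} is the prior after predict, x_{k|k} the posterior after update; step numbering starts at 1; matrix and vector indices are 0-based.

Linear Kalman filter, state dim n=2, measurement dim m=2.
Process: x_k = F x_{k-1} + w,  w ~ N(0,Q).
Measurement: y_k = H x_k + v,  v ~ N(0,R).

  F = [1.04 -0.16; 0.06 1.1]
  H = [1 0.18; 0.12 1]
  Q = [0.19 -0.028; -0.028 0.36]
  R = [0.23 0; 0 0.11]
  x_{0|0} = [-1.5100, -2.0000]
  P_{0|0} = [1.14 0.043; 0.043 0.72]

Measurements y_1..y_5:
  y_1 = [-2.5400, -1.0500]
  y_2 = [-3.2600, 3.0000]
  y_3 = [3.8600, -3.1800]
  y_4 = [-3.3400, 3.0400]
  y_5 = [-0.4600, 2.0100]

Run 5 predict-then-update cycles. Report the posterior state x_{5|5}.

step 1: x^-=[-1.2504, -2.2906]  P^-=[1.4271 -0.0348; -0.0348 1.2410]  S=[1.6848 0.3591; 0.3591 1.3632]  K=[0.8709 -0.1293; -0.0863 0.9300]  nu=[-0.8773, 1.3906]  x^+=[-2.1943, -0.9216]  P^+=[0.2073 -0.0391; -0.0391 0.1070]
step 2: x^-=[-2.1346, -1.1454]  P^-=[0.4300 -0.0783; -0.0783 0.4850]  S=[0.6476 0.0590; 0.0590 0.5825]  K=[0.6525 -0.1118; -0.0609 0.8228]  nu=[-0.9193, 4.4015]  x^+=[-3.2265, 2.5322]  P^+=[0.1556 -0.0310; -0.0310 0.0942]
step 3: x^-=[-3.7607, 2.5919]  P^-=[0.3711 -0.0700; -0.0700 0.4705]  S=[0.5911 0.0577; 0.0577 0.5690]  K=[0.6169 -0.1073; -0.0550 0.8176]  nu=[7.1542, -5.3206]  x^+=[1.2238, -2.1517]  P^+=[0.1472 -0.0295; -0.0295 0.0935]
step 4: x^-=[1.6170, -2.2935]  P^-=[0.3614 -0.0687; -0.0687 0.4697]  S=[0.5819 0.0577; 0.0577 0.5685]  K=[0.6104 -0.1066; -0.0539 0.8173]  nu=[-4.5442, 5.1394]  x^+=[-1.7044, 2.1518]  P^+=[0.1456 -0.0292; -0.0292 0.0934]
step 5: x^-=[-2.1169, 2.2647]  P^-=[0.3596 -0.0685; -0.0685 0.4697]  S=[0.5802 0.0577; 0.0577 0.5684]  K=[0.6092 -0.1064; -0.0536 0.8173]  nu=[1.2493, -0.0006]  x^+=[-1.3558, 2.1971]  P^+=[0.1454 -0.0292; -0.0292 0.0934]

x_post = [-1.3558, 2.1971]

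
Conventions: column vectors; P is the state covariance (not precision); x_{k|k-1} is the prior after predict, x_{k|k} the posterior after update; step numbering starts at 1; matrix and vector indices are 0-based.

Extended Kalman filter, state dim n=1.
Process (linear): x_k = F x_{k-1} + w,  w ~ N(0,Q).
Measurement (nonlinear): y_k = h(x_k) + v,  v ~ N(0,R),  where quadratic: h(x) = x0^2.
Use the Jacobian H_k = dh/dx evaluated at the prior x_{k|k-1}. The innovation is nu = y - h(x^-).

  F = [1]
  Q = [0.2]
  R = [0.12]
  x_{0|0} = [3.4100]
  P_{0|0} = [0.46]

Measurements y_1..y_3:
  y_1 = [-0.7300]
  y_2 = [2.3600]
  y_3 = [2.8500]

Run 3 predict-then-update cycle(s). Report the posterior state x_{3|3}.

x_post = [1.6865]

step 1: x^-=[3.4100]  P^-=[0.6600]  H_jac=[6.8200]  S=[30.8182]  K=[0.1461]  nu=[-12.3581]  x^+=[1.6050]  P^+=[0.0026]
step 2: x^-=[1.6050]  P^-=[0.2026]  H_jac=[3.2100]  S=[2.2073]  K=[0.2946]  nu=[-0.2161]  x^+=[1.5414]  P^+=[0.0110]
step 3: x^-=[1.5414]  P^-=[0.2110]  H_jac=[3.0827]  S=[2.1253]  K=[0.3061]  nu=[0.4742]  x^+=[1.6865]  P^+=[0.0119]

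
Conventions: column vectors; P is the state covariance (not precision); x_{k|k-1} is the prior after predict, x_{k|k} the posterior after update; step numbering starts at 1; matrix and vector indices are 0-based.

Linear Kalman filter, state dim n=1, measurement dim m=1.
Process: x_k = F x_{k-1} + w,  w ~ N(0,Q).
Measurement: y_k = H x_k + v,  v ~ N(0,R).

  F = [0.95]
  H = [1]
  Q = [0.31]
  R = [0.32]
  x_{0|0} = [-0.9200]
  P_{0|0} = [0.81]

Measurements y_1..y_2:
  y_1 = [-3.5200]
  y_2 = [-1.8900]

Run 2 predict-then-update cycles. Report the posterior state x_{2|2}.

step 1: x^-=[-0.8740]  P^-=[1.0410]  S=[1.3610]  K=[0.7649]  nu=[-2.6460]  x^+=[-2.8979]  P^+=[0.2448]
step 2: x^-=[-2.7530]  P^-=[0.5309]  S=[0.8509]  K=[0.6239]  nu=[0.8630]  x^+=[-2.2145]  P^+=[0.1997]

x_post = [-2.2145]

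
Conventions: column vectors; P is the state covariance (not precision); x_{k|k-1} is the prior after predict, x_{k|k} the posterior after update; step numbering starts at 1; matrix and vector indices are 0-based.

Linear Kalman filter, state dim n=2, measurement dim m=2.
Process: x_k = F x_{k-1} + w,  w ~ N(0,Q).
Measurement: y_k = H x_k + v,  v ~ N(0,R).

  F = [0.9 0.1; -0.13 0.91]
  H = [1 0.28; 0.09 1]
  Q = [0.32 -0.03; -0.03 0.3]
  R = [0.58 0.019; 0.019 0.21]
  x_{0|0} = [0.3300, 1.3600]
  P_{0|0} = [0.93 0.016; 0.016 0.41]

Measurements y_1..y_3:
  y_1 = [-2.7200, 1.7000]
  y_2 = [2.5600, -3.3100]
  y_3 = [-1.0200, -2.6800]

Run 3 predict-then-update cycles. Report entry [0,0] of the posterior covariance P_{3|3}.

step 1: x^-=[0.4330, 1.1947]  P^-=[1.0803 -0.0886; -0.0886 0.6515]  S=[1.6617 0.2078; 0.2078 0.8543]  K=[0.6538 -0.1489; -0.0389 0.7627]  nu=[-3.4875, 0.4663]  x^+=[-1.9165, 1.6861]  P^+=[0.3915 -0.0541; -0.0541 0.1643]
step 2: x^-=[-1.5563, 1.7835]  P^-=[0.6290 -0.1045; -0.1045 0.4555]  S=[1.1862 0.0961; 0.0961 0.6518]  K=[0.5177 -0.1497; -0.0364 0.6898]  nu=[3.6169, -4.9535]  x^+=[1.0579, -1.7649]  P^+=[0.3113 -0.0496; -0.0496 0.1486]
step 3: x^-=[0.7756, -1.7436]  P^-=[0.5647 -0.0929; -0.0929 0.4401]  S=[1.1272 0.0978; 0.0978 0.6379]  K=[0.4902 -0.1411; -0.0322 0.6817]  nu=[-1.3074, -1.0062]  x^+=[0.2767, -2.3873]  P^+=[0.2947 -0.0468; -0.0468 0.1468]

P_post[0,0] = 0.2947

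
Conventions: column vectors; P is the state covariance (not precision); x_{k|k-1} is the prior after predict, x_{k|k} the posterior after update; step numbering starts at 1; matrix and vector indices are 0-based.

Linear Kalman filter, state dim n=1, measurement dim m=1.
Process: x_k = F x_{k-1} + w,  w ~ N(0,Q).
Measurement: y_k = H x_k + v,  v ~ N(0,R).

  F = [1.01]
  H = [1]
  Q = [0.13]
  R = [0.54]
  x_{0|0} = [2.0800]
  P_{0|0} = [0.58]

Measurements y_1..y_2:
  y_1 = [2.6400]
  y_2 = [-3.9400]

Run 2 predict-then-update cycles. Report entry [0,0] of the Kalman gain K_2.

K[0,0] = 0.4518

step 1: x^-=[2.1008]  P^-=[0.7217]  S=[1.2617]  K=[0.5720]  nu=[0.5392]  x^+=[2.4092]  P^+=[0.3089]
step 2: x^-=[2.4333]  P^-=[0.4451]  S=[0.9851]  K=[0.4518]  nu=[-6.3733]  x^+=[-0.4463]  P^+=[0.2440]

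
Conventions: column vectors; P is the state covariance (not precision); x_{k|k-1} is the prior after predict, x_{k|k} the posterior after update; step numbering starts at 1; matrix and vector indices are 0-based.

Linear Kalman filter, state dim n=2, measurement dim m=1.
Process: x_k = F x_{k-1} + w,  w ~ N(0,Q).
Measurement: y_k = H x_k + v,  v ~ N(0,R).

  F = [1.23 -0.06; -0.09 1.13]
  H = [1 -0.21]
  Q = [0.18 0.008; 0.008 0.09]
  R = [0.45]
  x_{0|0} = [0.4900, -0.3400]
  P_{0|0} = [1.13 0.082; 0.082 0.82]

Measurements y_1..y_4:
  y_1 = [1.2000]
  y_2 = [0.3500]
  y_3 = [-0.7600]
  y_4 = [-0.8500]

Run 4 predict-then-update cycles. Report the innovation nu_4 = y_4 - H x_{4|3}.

innov = [-0.8002]

step 1: x^-=[0.6231, -0.4283]  P^-=[1.8804 -0.0583; -0.0583 1.1295]  S=[2.4047]  K=[0.7871; -0.1229]  nu=[0.4870]  x^+=[1.0064, -0.4881]  P^+=[0.3908 0.1743; 0.1743 1.0932]
step 2: x^-=[1.2671, -0.6422]  P^-=[0.7494 0.1338; 0.1338 1.4537]  S=[1.2073]  K=[0.5975; -0.1420]  nu=[-1.0520]  x^+=[0.6386, -0.4928]  P^+=[0.3185 0.2362; 0.2362 1.4293]
step 3: x^-=[0.8151, -0.6143]  P^-=[0.6321 0.2055; 0.2055 1.8696]  S=[1.0782]  K=[0.5462; -0.1736]  nu=[-1.7041]  x^+=[-0.1157, -0.3185]  P^+=[0.3104 0.3077; 0.3077 1.8371]
step 4: x^-=[-0.1232, -0.3495]  P^-=[0.6108 0.2784; 0.2784 2.3758]  S=[1.0487]  K=[0.5267; -0.2103]  nu=[-0.8002]  x^+=[-0.5447, -0.1813]  P^+=[0.3199 0.3945; 0.3945 2.3294]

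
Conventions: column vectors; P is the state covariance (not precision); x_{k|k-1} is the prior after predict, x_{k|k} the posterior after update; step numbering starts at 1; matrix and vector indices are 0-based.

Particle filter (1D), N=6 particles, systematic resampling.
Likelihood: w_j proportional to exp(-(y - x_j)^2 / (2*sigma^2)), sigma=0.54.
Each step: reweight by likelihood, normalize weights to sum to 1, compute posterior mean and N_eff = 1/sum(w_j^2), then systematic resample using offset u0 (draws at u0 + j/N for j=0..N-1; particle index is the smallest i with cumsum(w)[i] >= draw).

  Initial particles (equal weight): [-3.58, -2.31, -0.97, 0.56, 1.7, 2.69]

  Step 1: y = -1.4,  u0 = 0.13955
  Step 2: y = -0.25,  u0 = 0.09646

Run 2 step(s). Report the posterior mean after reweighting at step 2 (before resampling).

step 1: w=[0.0003, 0.2488, 0.7495, 0.0014, 0.0000, 0.0000]  mean=-1.3020  Neff=1.6034  idx=[1, 2, 2, 2, 2, 2]
step 2: w=[0.0003, 0.1999, 0.1999, 0.1999, 0.1999, 0.1999]  mean=-0.9705  Neff=5.0034  idx=[1, 2, 3, 3, 4, 5]

post_mean = -0.9705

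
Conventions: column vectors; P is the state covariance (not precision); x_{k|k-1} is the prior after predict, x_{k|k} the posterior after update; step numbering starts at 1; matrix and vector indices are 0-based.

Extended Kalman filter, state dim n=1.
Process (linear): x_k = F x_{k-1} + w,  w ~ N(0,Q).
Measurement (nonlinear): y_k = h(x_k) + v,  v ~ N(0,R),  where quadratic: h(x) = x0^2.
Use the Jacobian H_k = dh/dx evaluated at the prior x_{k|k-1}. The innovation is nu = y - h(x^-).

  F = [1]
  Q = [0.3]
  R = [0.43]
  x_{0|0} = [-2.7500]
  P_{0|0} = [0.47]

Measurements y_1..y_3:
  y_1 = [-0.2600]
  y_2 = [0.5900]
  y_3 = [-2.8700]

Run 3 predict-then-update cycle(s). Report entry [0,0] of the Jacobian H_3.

step 1: x^-=[-2.7500]  P^-=[0.7700]  H_jac=[-5.5000]  S=[23.7225]  K=[-0.1785]  nu=[-7.8225]  x^+=[-1.3535]  P^+=[0.0140]
step 2: x^-=[-1.3535]  P^-=[0.3140]  H_jac=[-2.7070]  S=[2.7307]  K=[-0.3112]  nu=[-1.2420]  x^+=[-0.9670]  P^+=[0.0494]
step 3: x^-=[-0.9670]  P^-=[0.3494]  H_jac=[-1.9339]  S=[1.7369]  K=[-0.3891]  nu=[-3.8050]  x^+=[0.5135]  P^+=[0.0865]

H_jac[0,0] = -1.9339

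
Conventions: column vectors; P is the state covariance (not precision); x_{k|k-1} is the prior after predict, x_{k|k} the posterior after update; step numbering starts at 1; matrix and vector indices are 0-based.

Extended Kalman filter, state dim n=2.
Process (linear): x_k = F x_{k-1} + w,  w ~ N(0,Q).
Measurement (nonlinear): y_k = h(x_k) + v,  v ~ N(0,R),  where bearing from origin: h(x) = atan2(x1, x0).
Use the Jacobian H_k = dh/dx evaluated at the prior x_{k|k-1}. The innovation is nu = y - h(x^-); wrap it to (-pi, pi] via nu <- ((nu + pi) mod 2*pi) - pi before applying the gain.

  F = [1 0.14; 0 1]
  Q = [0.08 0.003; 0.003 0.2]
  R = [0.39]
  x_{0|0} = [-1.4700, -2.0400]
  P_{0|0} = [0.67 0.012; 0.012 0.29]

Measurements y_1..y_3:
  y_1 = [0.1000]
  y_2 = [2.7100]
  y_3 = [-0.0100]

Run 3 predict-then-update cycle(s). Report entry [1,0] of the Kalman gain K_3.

K[1,0] = -0.2592

step 1: x^-=[-1.7556, -2.0400]  P^-=[0.7590 0.0556; 0.0556 0.4900]  H_jac=[0.2816 -0.2424]  S=[0.4714]  K=[0.4249; -0.2187]  nu=[2.3814]  x^+=[-0.7438, -2.5608]  P^+=[0.6739 0.0994; 0.0994 0.4675]
step 2: x^-=[-1.1023, -2.5608]  P^-=[0.7909 0.1678; 0.1678 0.6675]  H_jac=[0.3295 -0.1418]  S=[0.4736]  K=[0.5000; -0.0831]  nu=[-1.5959]  x^+=[-1.9002, -2.4282]  P^+=[0.6726 0.1875; 0.1875 0.6642]
step 3: x^-=[-2.2401, -2.4282]  P^-=[0.8181 0.2835; 0.2835 0.8642]  H_jac=[0.2225 -0.2052]  S=[0.4410]  K=[0.2808; -0.2592]  nu=[2.3059]  x^+=[-1.5927, -3.0258]  P^+=[0.7833 0.3156; 0.3156 0.8346]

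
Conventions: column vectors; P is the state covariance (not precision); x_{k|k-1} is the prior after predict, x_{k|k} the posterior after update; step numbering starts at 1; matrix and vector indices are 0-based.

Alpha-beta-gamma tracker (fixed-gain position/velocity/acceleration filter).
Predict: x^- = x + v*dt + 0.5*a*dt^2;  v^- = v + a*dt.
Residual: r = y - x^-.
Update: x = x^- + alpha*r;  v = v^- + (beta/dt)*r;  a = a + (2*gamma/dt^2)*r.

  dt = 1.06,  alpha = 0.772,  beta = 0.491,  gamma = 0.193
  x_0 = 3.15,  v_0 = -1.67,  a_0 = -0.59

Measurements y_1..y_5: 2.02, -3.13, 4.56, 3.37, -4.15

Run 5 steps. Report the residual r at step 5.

step 1: x_pred=1.0483  r=0.9717  x^+=1.7985  v^+=-1.8453  a^+=-0.2562
step 2: x_pred=-0.3015  r=-2.8285  x^+=-2.4851  v^+=-3.4271  a^+=-1.2279
step 3: x_pred=-6.8076  r=11.3676  x^+=1.9682  v^+=0.5369  a^+=2.6773
step 4: x_pred=4.0415  r=-0.6715  x^+=3.5231  v^+=3.0639  a^+=2.4467
step 5: x_pred=8.1453  r=-12.2953  x^+=-1.3467  v^+=-0.0380  a^+=-1.7773

resid = -12.2953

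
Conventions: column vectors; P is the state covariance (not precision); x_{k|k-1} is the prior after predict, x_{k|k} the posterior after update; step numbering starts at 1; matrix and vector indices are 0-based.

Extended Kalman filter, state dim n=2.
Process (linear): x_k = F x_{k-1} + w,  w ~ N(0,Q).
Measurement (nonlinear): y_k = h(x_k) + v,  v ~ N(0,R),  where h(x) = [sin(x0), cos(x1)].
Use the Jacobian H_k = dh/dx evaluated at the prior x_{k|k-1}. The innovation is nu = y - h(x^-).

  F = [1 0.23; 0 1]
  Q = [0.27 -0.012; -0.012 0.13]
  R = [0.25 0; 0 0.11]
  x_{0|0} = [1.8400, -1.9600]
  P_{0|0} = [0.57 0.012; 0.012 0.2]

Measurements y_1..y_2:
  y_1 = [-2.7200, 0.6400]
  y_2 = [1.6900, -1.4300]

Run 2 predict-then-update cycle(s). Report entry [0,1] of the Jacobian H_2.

H_jac[0,1] = 0.0000

step 1: x^-=[1.3892, -1.9600]  P^-=[0.8561 0.0460; 0.0460 0.3300]  H_jac=[0.1806 0.0000; 0.0000 0.9252]  S=[0.2779 0.0077; 0.0077 0.3925]  K=[0.5536 0.0976; 0.0084 0.7777]  nu=[-3.7036, 1.0195]  x^+=[-0.5616, -1.1982]  P^+=[0.7664 0.0116; 0.0116 0.0925]
step 2: x^-=[-0.8372, -1.1982]  P^-=[1.0466 0.0209; 0.0209 0.2225]  H_jac=[0.6695 0.0000; 0.0000 0.9314]  S=[0.7192 0.0130; 0.0130 0.3030]  K=[0.9740 0.0223; 0.0071 0.6836]  nu=[2.4328, -1.7941]  x^+=[1.4922, -2.4074]  P^+=[0.3637 0.0026; 0.0026 0.0807]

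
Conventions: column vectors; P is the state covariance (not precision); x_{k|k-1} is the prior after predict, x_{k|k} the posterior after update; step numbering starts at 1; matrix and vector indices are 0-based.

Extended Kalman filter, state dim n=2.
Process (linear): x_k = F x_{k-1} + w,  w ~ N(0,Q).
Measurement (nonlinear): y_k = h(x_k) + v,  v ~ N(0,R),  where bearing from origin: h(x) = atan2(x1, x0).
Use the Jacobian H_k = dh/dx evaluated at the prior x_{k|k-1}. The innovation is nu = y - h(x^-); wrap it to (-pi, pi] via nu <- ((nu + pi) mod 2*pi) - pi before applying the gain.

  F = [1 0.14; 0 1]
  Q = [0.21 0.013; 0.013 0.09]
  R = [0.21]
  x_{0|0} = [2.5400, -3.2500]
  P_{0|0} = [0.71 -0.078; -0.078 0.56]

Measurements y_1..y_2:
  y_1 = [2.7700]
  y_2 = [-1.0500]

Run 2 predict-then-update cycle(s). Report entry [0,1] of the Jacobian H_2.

step 1: x^-=[2.0850, -3.2500]  P^-=[0.9091 0.0134; 0.0134 0.6500]  H_jac=[0.2180 0.1398]  S=[0.2667]  K=[0.7500; 0.3517]  nu=[-2.5128]  x^+=[0.2004, -4.1338]  P^+=[0.7591 -0.0570; -0.0570 0.6170]
step 2: x^-=[-0.3784, -4.1338]  P^-=[0.9652 0.0424; 0.0424 0.7070]  H_jac=[0.2399 -0.0220]  S=[0.2654]  K=[0.8688; -0.0201]  nu=[0.6121]  x^+=[0.1534, -4.1462]  P^+=[0.7649 0.0471; 0.0471 0.7069]

H_jac[0,1] = -0.0220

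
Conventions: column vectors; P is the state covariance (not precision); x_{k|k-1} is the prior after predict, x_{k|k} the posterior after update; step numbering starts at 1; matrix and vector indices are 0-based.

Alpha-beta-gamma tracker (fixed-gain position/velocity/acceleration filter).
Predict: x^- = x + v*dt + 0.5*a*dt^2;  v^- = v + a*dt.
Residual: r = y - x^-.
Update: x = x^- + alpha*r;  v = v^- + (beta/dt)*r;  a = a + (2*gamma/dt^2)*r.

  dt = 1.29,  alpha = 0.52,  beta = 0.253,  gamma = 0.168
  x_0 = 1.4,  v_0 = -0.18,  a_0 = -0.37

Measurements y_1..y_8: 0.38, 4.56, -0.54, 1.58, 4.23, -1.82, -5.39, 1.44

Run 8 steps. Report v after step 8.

v_post = -2.7736

step 1: x_pred=0.8599  r=-0.4799  x^+=0.6104  v^+=-0.7514  a^+=-0.4669
step 2: x_pred=-0.7475  r=5.3075  x^+=2.0124  v^+=-0.3128  a^+=0.6047
step 3: x_pred=2.1121  r=-2.6521  x^+=0.7330  v^+=-0.0528  a^+=0.0693
step 4: x_pred=0.7224  r=0.8576  x^+=1.1684  v^+=0.2047  a^+=0.2424
step 5: x_pred=1.6341  r=2.5959  x^+=2.9840  v^+=1.0265  a^+=0.7665
step 6: x_pred=4.9459  r=-6.7659  x^+=1.4277  v^+=0.6884  a^+=-0.5996
step 7: x_pred=1.8168  r=-7.2068  x^+=-1.9307  v^+=-1.4985  a^+=-2.0547
step 8: x_pred=-5.5734  r=7.0134  x^+=-1.9264  v^+=-2.7736  a^+=-0.6386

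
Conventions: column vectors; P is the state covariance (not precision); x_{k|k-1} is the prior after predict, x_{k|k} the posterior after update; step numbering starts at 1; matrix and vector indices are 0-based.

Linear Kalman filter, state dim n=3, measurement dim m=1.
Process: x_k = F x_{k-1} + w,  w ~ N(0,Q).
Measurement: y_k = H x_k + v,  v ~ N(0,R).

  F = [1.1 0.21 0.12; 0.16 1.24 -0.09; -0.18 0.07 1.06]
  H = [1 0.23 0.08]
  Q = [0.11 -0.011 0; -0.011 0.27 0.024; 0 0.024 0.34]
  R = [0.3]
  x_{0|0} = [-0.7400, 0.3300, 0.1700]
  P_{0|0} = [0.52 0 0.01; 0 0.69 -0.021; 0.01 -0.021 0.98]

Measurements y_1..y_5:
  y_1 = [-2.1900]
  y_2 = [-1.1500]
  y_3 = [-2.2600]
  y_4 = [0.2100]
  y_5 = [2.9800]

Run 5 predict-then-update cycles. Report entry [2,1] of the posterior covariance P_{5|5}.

step 1: x^-=[-0.7243, 0.2755, 0.3365]  P^-=[0.7853 0.2461 0.0384; 0.2461 1.3566 -0.0502; 0.0384 -0.0502 1.4544]  S=[1.2839]  K=[0.6582; 0.4316; 0.1116]  nu=[-1.5560]  x^+=[-1.7484, -0.3960, 0.1629]  P^+=[0.2292 -0.1186 -0.0558; -0.1186 1.1175 -0.1120; -0.0558 -0.1120 1.4384]
step 2: x^-=[-1.9868, -0.7855, 0.4597]  P^-=[0.3821 0.1290 0.0596; 0.1290 1.9853 -0.1546; 0.0596 -0.1546 1.9768]  S=[0.8630]  K=[0.4827; 0.6642; 0.2111]  nu=[0.9807]  x^+=[-1.5134, -0.1340, 0.6667]  P^+=[0.1811 -0.1477 -0.0284; -0.1477 1.6045 -0.2756; -0.0284 -0.2756 1.9384]
step 3: x^-=[-1.6129, -0.4684, 0.9697]  P^-=[0.3381 0.1777 0.1324; 0.1777 2.7612 -0.3613; 0.1324 -0.3613 2.5053]  S=[0.8899]  K=[0.4378; 0.8809; 0.2806]  nu=[-0.6169]  x^+=[-1.8830, -1.0118, 0.7966]  P^+=[0.1676 -0.1655 0.0231; -0.1655 2.0706 -0.5813; 0.0231 -0.5813 2.4352]
step 4: x^-=[-2.1882, -1.6277, 1.1125]  P^-=[0.3395 0.2228 0.1927; 0.2228 3.5412 -0.7544; 0.1927 -0.7544 3.0009]  S=[0.9515]  K=[0.4268; 1.0266; 0.2724]  nu=[2.6836]  x^+=[-1.0429, 1.1274, 1.8435]  P^+=[0.1661 -0.1942 0.0820; -0.1942 2.5383 -1.0206; 0.0820 -1.0206 2.9303]
step 5: x^-=[-0.6892, 1.0652, 2.2208]  P^-=[0.3457 0.2371 0.2277; 0.2371 4.3492 -1.3186; 0.2277 -1.3186 3.4724]  S=[0.9949]  K=[0.4205; 1.1377; 0.2032]  nu=[3.2465]  x^+=[0.6761, 4.7587, 2.8805]  P^+=[0.1697 -0.2389 0.1426; -0.2389 3.0615 -1.5486; 0.1426 -1.5486 3.4314]

P_post[2,1] = -1.5486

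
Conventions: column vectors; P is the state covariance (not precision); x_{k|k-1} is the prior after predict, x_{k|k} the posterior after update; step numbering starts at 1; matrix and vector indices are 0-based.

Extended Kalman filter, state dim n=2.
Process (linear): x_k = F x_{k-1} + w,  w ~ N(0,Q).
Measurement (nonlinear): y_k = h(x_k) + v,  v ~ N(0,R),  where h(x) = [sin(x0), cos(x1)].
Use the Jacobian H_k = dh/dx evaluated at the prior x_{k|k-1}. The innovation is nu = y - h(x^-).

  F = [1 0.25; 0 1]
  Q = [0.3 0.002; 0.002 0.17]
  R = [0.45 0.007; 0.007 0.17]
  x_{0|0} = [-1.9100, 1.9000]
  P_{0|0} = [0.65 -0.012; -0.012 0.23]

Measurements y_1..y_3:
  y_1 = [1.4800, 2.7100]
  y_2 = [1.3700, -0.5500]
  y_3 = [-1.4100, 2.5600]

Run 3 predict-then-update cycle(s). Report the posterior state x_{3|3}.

step 1: x^-=[-1.4350, 1.9000]  P^-=[0.9584 0.0475; 0.0475 0.4000]  H_jac=[0.1354 0.0000; 0.0000 -0.9463]  S=[0.4676 0.0009; 0.0009 0.5282]  K=[0.2777 -0.0856; 0.0152 -0.7167]  nu=[2.4708, 3.0333]  x^+=[-1.0086, -0.2364]  P^+=[0.9185 0.0133; 0.0133 0.1286]
step 2: x^-=[-1.0677, -0.2364]  P^-=[1.2332 0.0475; 0.0475 0.2986]  H_jac=[0.4822 0.0000; 0.0000 0.2342]  S=[0.7367 0.0124; 0.0124 0.1864]  K=[0.8070 0.0061; 0.0248 0.3736]  nu=[2.2461, -1.5222]  x^+=[0.7357, -0.7493]  P^+=[0.7533 0.0286; 0.0286 0.2719]
step 3: x^-=[0.5483, -0.7493]  P^-=[1.0845 0.0986; 0.0986 0.4419]  H_jac=[0.8534 0.0000; 0.0000 0.6812]  S=[1.2399 0.0643; 0.0643 0.3751]  K=[0.7438 0.0515; 0.0265 0.7981]  nu=[-1.9312, 1.8279]  x^+=[-0.7941, 0.6584]  P^+=[0.3926 0.0205; 0.0205 0.1995]

x_post = [-0.7941, 0.6584]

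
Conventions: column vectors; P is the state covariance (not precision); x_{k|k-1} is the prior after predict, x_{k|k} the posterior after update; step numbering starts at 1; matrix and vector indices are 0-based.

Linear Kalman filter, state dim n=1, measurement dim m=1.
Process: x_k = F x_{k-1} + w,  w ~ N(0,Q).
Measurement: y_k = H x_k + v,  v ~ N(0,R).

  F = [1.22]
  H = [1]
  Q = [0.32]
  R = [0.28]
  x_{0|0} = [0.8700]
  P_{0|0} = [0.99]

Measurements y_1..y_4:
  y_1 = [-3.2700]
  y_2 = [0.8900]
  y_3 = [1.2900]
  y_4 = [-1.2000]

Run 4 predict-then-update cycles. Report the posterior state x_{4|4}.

x_post = [-0.5270]

step 1: x^-=[1.0614]  P^-=[1.7935]  S=[2.0735]  K=[0.8650]  nu=[-4.3314]  x^+=[-2.6851]  P^+=[0.2422]
step 2: x^-=[-3.2758]  P^-=[0.6805]  S=[0.9605]  K=[0.7085]  nu=[4.1658]  x^+=[-0.3244]  P^+=[0.1984]
step 3: x^-=[-0.3958]  P^-=[0.6153]  S=[0.8953]  K=[0.6872]  nu=[1.6858]  x^+=[0.7627]  P^+=[0.1924]
step 4: x^-=[0.9306]  P^-=[0.6064]  S=[0.8864]  K=[0.6841]  nu=[-2.1306]  x^+=[-0.5270]  P^+=[0.1916]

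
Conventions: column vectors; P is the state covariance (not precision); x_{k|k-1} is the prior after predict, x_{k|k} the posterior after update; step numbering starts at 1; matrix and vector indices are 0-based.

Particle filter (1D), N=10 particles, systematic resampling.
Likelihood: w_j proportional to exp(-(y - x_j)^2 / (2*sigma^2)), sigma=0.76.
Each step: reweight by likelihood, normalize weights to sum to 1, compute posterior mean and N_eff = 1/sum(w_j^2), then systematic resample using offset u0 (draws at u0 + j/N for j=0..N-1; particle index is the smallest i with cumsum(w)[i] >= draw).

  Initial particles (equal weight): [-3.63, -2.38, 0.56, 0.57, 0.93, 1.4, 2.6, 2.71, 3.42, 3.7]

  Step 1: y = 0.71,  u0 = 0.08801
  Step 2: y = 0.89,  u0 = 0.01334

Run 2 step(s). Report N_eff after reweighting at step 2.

step 1: w=[0.0000, 0.0001, 0.2676, 0.2683, 0.2617, 0.1807, 0.0124, 0.0086, 0.0005, 0.0001]  mean=0.8565  Neff=4.0815  idx=[2, 2, 3, 3, 3, 4, 4, 4, 5, 6]
step 2: w=[0.1078, 0.1078, 0.1084, 0.1084, 0.1084, 0.1183, 0.1183, 0.1183, 0.0946, 0.0094]  mean=0.7933  Neff=9.1260  idx=[0, 1, 1, 2, 3, 4, 5, 6, 7, 8]

N_eff = 9.1260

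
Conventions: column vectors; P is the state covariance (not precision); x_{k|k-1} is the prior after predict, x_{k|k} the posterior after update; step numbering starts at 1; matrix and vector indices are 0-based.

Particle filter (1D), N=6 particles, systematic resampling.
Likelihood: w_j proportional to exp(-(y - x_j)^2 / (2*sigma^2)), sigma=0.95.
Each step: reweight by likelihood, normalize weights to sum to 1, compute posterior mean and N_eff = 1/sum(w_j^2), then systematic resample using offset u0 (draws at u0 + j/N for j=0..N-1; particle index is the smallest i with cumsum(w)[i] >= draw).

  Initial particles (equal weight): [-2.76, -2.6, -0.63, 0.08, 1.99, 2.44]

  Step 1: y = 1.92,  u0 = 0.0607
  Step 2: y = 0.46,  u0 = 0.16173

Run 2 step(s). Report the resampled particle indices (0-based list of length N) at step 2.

resampled_idx = [0, 0, 1, 2, 3, 5]

step 1: w=[0.0000, 0.0000, 0.0134, 0.0752, 0.4892, 0.4223]  mean=2.0014  Neff=2.3616  idx=[3, 4, 4, 4, 5, 5]
step 2: w=[0.4683, 0.1387, 0.1387, 0.1387, 0.0578, 0.0578]  mean=1.1476  Neff=3.5248  idx=[0, 0, 1, 2, 3, 5]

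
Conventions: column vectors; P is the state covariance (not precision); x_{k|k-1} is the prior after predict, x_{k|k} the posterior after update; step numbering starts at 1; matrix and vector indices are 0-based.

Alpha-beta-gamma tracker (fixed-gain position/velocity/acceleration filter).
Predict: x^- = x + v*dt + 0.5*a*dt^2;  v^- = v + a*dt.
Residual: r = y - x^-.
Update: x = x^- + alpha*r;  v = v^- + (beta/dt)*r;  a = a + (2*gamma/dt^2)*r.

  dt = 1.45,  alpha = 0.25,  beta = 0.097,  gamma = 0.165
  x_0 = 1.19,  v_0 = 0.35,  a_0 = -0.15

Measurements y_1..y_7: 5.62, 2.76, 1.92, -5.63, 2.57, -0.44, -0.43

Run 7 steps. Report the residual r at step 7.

resid = 11.4900

step 1: x_pred=1.5398  r=4.0802  x^+=2.5599  v^+=0.4055  a^+=0.4904
step 2: x_pred=3.6633  r=-0.9033  x^+=3.4375  v^+=1.0561  a^+=0.3486
step 3: x_pred=5.3353  r=-3.4153  x^+=4.4815  v^+=1.3332  a^+=-0.1874
step 4: x_pred=6.2176  r=-11.8476  x^+=3.2557  v^+=0.2688  a^+=-2.0470
step 5: x_pred=1.4936  r=1.0764  x^+=1.7627  v^+=-2.6273  a^+=-1.8780
step 6: x_pred=-4.0211  r=3.5811  x^+=-3.1259  v^+=-5.1108  a^+=-1.3159
step 7: x_pred=-11.9200  r=11.4900  x^+=-9.0475  v^+=-6.2503  a^+=0.4875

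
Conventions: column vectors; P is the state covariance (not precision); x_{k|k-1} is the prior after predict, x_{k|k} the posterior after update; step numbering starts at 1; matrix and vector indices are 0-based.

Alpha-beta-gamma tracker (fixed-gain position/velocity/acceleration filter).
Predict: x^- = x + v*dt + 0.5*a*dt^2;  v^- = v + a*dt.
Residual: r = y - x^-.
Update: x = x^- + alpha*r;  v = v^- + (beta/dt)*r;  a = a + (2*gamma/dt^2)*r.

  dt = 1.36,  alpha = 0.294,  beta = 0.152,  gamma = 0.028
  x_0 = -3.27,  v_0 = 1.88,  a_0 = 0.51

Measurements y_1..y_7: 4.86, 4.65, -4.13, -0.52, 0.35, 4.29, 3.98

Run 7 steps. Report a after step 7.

a_post = -0.6331

step 1: x_pred=-0.2416  r=5.1016  x^+=1.2583  v^+=3.1438  a^+=0.6645
step 2: x_pred=6.1483  r=-1.4983  x^+=5.7078  v^+=3.8800  a^+=0.6191
step 3: x_pred=11.5571  r=-15.6871  x^+=6.9451  v^+=2.9687  a^+=0.1441
step 4: x_pred=11.1158  r=-11.6358  x^+=7.6949  v^+=1.8642  a^+=-0.2082
step 5: x_pred=10.0377  r=-9.6877  x^+=7.1895  v^+=0.4984  a^+=-0.5015
step 6: x_pred=7.4036  r=-3.1136  x^+=6.4882  v^+=-0.5316  a^+=-0.5957
step 7: x_pred=5.2143  r=-1.2343  x^+=4.8514  v^+=-1.4798  a^+=-0.6331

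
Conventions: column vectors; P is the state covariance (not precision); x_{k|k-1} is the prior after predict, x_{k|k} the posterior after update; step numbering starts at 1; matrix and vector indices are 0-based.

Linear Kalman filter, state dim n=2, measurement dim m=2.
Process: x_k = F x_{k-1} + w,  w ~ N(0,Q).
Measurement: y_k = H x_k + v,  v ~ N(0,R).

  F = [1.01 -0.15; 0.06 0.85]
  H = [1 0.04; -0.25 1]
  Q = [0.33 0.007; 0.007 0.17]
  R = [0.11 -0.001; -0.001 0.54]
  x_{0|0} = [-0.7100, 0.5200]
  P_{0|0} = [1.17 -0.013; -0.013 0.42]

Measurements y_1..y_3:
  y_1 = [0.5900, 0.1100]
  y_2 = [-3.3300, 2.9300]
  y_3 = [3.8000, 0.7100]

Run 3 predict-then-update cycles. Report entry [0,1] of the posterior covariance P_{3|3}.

P_post[0,1] = -0.0005

step 1: x^-=[-0.7951, 0.3994]  P^-=[1.5369 0.0133; 0.0133 0.4763]  S=[1.6487 -0.3530; -0.3530 1.1057]  K=[0.9238 -0.0405; 0.1194 0.4659]  nu=[1.3691, -0.4882]  x^+=[0.4895, 0.3354]  P^+=[0.1016 0.0026; 0.0026 0.2521]
step 2: x^-=[0.4441, 0.3145]  P^-=[0.4385 -0.0168; -0.0168 0.3528]  S=[0.5477 -0.1131; -0.1131 0.9286]  K=[0.7911 -0.0397; 0.0764 0.3937]  nu=[-3.7867, 2.7266]  x^+=[-2.6601, 1.0986]  P^+=[0.0871 -0.0005; -0.0005 0.2124]
step 3: x^-=[-2.8515, 0.7742]  P^-=[0.4238 -0.0152; -0.0152 0.3237]  S=[0.5331 -0.1091; -0.1091 0.8978]  K=[0.7857 -0.0395; 0.0722 0.3736]  nu=[6.6205, -0.7771]  x^+=[2.3812, 0.9617]  P^+=[0.0865 -0.0005; -0.0005 0.2015]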